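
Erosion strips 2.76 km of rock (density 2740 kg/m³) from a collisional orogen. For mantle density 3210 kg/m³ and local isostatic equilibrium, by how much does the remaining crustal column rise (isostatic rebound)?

2.36 km

Unloading: uplift u = e ρ_c/ρ_m = 2.76 km × 2740/3210 = 2.36 km.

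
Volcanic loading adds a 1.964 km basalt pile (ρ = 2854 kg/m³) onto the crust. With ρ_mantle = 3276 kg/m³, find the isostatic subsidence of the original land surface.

1.71 km

Subaerial loading: s = t ρ_load / ρ_m.
s = 1.964 km × 2854/3276 = 1.71 km.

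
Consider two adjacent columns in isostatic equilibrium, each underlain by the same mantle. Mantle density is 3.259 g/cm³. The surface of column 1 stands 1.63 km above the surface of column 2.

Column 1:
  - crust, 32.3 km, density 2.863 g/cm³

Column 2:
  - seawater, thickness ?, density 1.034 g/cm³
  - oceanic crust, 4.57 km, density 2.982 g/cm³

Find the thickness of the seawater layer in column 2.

2.79 km

Take the compensation level at the base of the deeper column (depth z_c below the surface of column 1) and equate Σ ρ_i t_i down to z_c; mantle fills any gap and the z_c terms cancel.
Column 1: 32.3×2.863 + (z_c − 32.3)×3.259
Column 2: 1.63×0 + x×1.034 + 4.57×2.982 + (z_c − 1.63 − 4.57 − x)×3.259
The z_c×3.259 term appears on both sides and cancels. Collect the known terms of each column as K = Σ(ρt)_known − 3.259 × (depth of known layers): K_1 = 92.4749 − 3.259×32.3 = −12.7908; K_2 = 13.62774 − 3.259×(1.63 + 4.57) = −6.57806.
Balance: K_1 = K_2 − x×(3.259 − 1.034), so x = (K_2 − K_1)/(3.259 − 1.034) = 6.21274/2.225 = 2.79 km.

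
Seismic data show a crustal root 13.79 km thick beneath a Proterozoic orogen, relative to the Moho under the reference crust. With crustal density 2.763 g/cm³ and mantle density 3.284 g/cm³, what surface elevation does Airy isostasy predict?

2.6 km

By Archimedes' principle applied to the lithosphere: ρ_c h = (ρ_m − ρ_c) r.
h = r (ρ_m − ρ_c) / ρ_c = 13.79 km × (3.284 − 2.763) / 2.763 = 2.6 km.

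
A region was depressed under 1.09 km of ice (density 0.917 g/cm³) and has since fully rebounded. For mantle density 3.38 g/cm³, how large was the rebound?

0.296 km

Removing the load lets mantle flow back in; uplift u satisfies ρ_ice t = ρ_m u.
u = t ρ_ice/ρ_m = 1.09 km × 0.917/3.38 = 0.296 km.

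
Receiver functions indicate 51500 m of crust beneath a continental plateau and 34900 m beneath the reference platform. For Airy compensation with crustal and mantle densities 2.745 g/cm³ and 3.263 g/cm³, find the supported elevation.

Excess crust Δ = 51500 m − 34900 m = 16600 m, split between elevation h and root r with h + r = Δ.
Airy balance ρ_c h = (ρ_m − ρ_c) r gives r = h ρ_c/(ρ_m − ρ_c), so h (1 + ρ_c/(ρ_m − ρ_c)) = Δ, i.e. h = Δ (ρ_m − ρ_c)/ρ_m.
h = 16600 m × 0.518/3.263 = 2640 m.

2640 m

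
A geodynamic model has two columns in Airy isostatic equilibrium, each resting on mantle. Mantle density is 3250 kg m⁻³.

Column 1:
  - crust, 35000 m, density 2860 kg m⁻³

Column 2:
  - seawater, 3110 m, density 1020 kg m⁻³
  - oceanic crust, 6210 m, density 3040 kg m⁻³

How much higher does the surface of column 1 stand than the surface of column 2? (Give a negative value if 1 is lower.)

1660 m

For any compensation level in the mantle, the mantle terms cancel and isostasy reduces to e = (Σt_1 − Σt_2) − (Σ(ρt)_1 − Σ(ρt)_2) / ρ_m.
Σt_1 = 35000 m; Σt_2 = 9320 m; Σ(ρt)_1 = 100100000; Σ(ρt)_2 = 22050600 (in m·kg m⁻³).
e = (35000 − 9320) − (100100000 − 22050600) / 3250 = 1660 m.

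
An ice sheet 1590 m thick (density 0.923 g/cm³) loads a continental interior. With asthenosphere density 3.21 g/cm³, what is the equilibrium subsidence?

For local isostatic compensation: the ice load ρ_ice t is balanced by mantle displaced below, ρ_m s.
s = t ρ_ice / ρ_m = 1590 m × 0.923/3.21 = 457 m.

457 m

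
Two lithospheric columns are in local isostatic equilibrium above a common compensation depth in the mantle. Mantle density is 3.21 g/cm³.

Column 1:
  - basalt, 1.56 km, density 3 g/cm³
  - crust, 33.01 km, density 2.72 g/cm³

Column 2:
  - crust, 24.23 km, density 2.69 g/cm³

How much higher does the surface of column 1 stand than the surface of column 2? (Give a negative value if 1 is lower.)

For any compensation level in the mantle, the mantle terms cancel and isostasy reduces to e = (Σt_1 − Σt_2) − (Σ(ρt)_1 − Σ(ρt)_2) / ρ_m.
Σt_1 = 34.57 km; Σt_2 = 24.23 km; Σ(ρt)_1 = 94.4672; Σ(ρt)_2 = 65.1787 (in km·g/cm³).
e = (34.57 − 24.23) − (94.4672 − 65.1787) / 3.21 = 1.22 km.

1.22 km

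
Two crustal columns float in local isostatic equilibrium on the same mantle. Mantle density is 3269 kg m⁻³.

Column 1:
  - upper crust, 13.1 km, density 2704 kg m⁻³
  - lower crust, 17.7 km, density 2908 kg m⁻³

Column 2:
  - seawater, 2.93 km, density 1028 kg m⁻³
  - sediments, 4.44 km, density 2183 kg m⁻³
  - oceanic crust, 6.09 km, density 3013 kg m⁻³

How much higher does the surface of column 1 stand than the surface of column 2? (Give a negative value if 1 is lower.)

0.258 km

For any compensation level in the mantle, the mantle terms cancel and isostasy reduces to e = (Σt_1 − Σt_2) − (Σ(ρt)_1 − Σ(ρt)_2) / ρ_m.
Σt_1 = 30.8 km; Σt_2 = 13.46 km; Σ(ρt)_1 = 86894; Σ(ρt)_2 = 31053.73 (in km·kg m⁻³).
e = (30.8 − 13.46) − (86894 − 31053.73) / 3269 = 0.258 km.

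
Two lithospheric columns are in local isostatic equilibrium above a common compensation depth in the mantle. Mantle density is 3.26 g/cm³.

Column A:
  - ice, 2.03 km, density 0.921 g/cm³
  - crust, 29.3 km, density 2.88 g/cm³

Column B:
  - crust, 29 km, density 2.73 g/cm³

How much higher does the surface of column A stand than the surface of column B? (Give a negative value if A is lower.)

For any compensation level in the mantle, the mantle terms cancel and isostasy reduces to e = (Σt_A − Σt_B) − (Σ(ρt)_A − Σ(ρt)_B) / ρ_m.
Σt_A = 31.33 km; Σt_B = 29 km; Σ(ρt)_A = 86.25363; Σ(ρt)_B = 79.17 (in km·g/cm³).
e = (31.33 − 29) − (86.25363 − 79.17) / 3.26 = 0.157 km.

0.157 km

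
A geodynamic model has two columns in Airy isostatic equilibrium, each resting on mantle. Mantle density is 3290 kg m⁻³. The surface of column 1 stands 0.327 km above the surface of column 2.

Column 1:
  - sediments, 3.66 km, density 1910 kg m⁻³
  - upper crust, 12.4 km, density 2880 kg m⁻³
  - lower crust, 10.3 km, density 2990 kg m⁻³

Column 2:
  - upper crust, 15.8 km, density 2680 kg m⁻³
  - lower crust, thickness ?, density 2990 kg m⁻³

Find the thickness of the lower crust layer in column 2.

Take the compensation level at the base of the deeper column (depth z_c below the surface of column 1) and equate Σ ρ_i t_i down to z_c; mantle fills any gap and the z_c terms cancel.
Column 1: 3.66×1910 + 12.4×2880 + 10.3×2990 + (z_c − 26.36)×3290
Column 2: 0.327×0 + 15.8×2680 + x×2990 + (z_c − 0.327 − 15.8 − x)×3290
The z_c×3290 term appears on both sides and cancels. Collect the known terms of each column as K = Σ(ρt)_known − 3290 × (depth of known layers): K_1 = 73499.6 − 3290×26.36 = −13224.8; K_2 = 42344 − 3290×(0.327 + 15.8) = −10713.83.
Balance: K_1 = K_2 − x×(3290 − 2990), so x = (K_2 − K_1)/(3290 − 2990) = 2510.97/300 = 8.37 km.

8.37 km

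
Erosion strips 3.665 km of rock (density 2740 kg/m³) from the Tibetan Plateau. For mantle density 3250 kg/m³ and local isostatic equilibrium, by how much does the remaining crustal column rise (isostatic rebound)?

Unloading: uplift u = e ρ_c/ρ_m = 3.665 km × 2740/3250 = 3.09 km.

3.09 km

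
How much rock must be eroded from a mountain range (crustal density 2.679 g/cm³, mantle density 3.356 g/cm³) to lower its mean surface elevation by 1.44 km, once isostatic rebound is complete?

Net drop Δ = e − u = e − e ρ_c/ρ_m = e (ρ_m − ρ_c)/ρ_m.
e = Δ ρ_m/(ρ_m − ρ_c) = 1.44 km × 3.356/0.677 = 7.14 km.

7.14 km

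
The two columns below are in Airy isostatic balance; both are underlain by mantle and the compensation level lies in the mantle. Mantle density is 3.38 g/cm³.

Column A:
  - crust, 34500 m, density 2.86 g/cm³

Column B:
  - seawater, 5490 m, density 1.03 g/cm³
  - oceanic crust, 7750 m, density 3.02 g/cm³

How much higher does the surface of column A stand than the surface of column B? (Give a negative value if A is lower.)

For any compensation level in the mantle, the mantle terms cancel and isostasy reduces to e = (Σt_A − Σt_B) − (Σ(ρt)_A − Σ(ρt)_B) / ρ_m.
Σt_A = 34500 m; Σt_B = 13240 m; Σ(ρt)_A = 98670; Σ(ρt)_B = 29059.7 (in m·g/cm³).
e = (34500 − 13240) − (98670 − 29059.7) / 3.38 = 665 m.

665 m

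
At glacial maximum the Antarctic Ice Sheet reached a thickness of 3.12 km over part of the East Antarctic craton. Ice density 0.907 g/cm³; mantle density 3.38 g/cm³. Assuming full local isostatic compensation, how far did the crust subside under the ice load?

0.837 km

In Airy isostatic equilibrium: the ice load ρ_ice t is balanced by mantle displaced below, ρ_m s.
s = t ρ_ice / ρ_m = 3.12 km × 0.907/3.38 = 0.837 km.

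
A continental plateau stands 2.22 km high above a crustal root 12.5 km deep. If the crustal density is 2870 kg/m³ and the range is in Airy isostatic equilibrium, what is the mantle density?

3380 kg/m³

Airy balance: ρ_c h = (ρ_m − ρ_c) r → ρ_m = ρ_c (1 + h/r).
ρ_m = 2870 × (1 + 2.22 km/12.5 km) = 3380 kg/m³.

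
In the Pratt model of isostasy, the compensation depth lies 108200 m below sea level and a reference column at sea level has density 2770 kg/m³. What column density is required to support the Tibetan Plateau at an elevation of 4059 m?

Pratt balance: ρ_ref D = ρ (D + h).
ρ = ρ_ref D/(D + h) = 2770 × 108200 m/(108200 m + 4059 m) = 2670 kg/m³.

2670 kg/m³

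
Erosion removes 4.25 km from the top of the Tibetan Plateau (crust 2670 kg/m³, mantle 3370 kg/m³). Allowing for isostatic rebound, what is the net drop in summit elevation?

0.883 km

Rebound u = e ρ_c/ρ_m = 4.25 km × 2670/3370 = 3.367 km.
Net surface drop = e − u = 4.25 km − 3.367 km = e (ρ_m − ρ_c)/ρ_m = 0.883 km.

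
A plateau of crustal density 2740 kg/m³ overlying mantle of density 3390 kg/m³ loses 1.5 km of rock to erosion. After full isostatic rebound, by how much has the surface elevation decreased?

0.288 km

Rebound u = e ρ_c/ρ_m = 1.5 km × 2740/3390 = 1.212 km.
Net surface drop = e − u = 1.5 km − 1.212 km = e (ρ_m − ρ_c)/ρ_m = 0.288 km.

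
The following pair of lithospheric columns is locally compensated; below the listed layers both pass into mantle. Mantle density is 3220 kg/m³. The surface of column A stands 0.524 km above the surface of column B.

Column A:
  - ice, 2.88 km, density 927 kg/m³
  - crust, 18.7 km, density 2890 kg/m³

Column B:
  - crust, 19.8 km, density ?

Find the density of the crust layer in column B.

Take the compensation level at the base of the deeper column (depth z_c below the surface of column A) and equate Σ ρ_i t_i down to z_c; mantle fills any gap and the z_c terms cancel.
Column A: 2.88×927 + 18.7×2890 + (z_c − 21.58)×3220
Column B: 0.524×0 + 19.8×ρ + (z_c − 0.524 − 19.8)×3220
The z_c×3220 term appears on both sides and cancels. Collect the known terms of each column as K = Σ(ρt)_known − 3220 × (depth of known layers): K_A = 56712.76 − 3220×21.58 = −12774.84; K_B = 0 − 3220×(0.524 + 19.8) = −65443.28.
Balance: K_A = K_B + 19.8×ρ, so ρ = (K_A − K_B)/19.8 = 52668.4/19.8 = 2660 kg/m³.

2660 kg/m³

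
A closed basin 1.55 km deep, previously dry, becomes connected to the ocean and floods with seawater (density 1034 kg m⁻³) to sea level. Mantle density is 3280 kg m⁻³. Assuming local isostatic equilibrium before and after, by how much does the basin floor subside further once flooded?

0.714 km

After flooding the water column is d + s deep. Its weight must equal the weight of mantle displaced by the extra subsidence s: (d + s) ρ_w = s ρ_m.
s = d ρ_w / (ρ_m − ρ_w) = 1.55 km × 1034/(3280 − 1034) = 0.714 km.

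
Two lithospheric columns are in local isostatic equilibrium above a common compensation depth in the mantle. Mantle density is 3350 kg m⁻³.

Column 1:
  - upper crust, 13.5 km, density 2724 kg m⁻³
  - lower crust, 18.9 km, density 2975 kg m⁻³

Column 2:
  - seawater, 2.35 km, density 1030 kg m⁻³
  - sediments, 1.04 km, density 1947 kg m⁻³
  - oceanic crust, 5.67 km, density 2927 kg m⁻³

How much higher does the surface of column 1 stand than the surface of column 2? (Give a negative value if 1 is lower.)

1.86 km

For any compensation level in the mantle, the mantle terms cancel and isostasy reduces to e = (Σt_1 − Σt_2) − (Σ(ρt)_1 − Σ(ρt)_2) / ρ_m.
Σt_1 = 32.4 km; Σt_2 = 9.06 km; Σ(ρt)_1 = 93001.5; Σ(ρt)_2 = 21041.47 (in km·kg m⁻³).
e = (32.4 − 9.06) − (93001.5 − 21041.47) / 3350 = 1.86 km.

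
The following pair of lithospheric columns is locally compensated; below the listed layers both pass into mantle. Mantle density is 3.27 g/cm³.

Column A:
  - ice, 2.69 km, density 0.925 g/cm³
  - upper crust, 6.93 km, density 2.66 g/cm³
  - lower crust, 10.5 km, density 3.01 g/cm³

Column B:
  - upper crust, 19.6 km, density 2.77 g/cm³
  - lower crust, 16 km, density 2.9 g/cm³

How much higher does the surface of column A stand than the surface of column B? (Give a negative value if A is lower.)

−0.751 km

For any compensation level in the mantle, the mantle terms cancel and isostasy reduces to e = (Σt_A − Σt_B) − (Σ(ρt)_A − Σ(ρt)_B) / ρ_m.
Σt_A = 20.12 km; Σt_B = 35.6 km; Σ(ρt)_A = 52.52705; Σ(ρt)_B = 100.692 (in km·g/cm³).
e = (20.12 − 35.6) − (52.52705 − 100.692) / 3.27 = −0.751 km.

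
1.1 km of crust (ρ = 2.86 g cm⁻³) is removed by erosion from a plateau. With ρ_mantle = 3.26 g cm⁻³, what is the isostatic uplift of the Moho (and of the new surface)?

0.965 km

Unloading: uplift u = e ρ_c/ρ_m = 1.1 km × 2.86/3.26 = 0.965 km.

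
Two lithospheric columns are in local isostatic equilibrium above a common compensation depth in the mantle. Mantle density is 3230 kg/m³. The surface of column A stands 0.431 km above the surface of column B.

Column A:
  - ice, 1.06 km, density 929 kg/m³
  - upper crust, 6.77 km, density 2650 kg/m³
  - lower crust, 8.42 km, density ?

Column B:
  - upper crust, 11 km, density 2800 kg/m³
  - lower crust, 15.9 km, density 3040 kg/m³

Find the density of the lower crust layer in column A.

2900 kg/m³

Take the compensation level at the base of the deeper column (depth z_c below the surface of column A) and equate Σ ρ_i t_i down to z_c; mantle fills any gap and the z_c terms cancel.
Column A: 1.06×929 + 6.77×2650 + 8.42×ρ + (z_c − 16.25)×3230
Column B: 0.431×0 + 11×2800 + 15.9×3040 + (z_c − 0.431 − 26.9)×3230
The z_c×3230 term appears on both sides and cancels. Collect the known terms of each column as K = Σ(ρt)_known − 3230 × (depth of known layers): K_A = 18925.24 − 3230×16.25 = −33562.26; K_B = 79136 − 3230×(0.431 + 26.9) = −9143.13.
Balance: K_A + 8.42×ρ = K_B, so ρ = (K_B − K_A)/8.42 = 24419.1/8.42 = 2900 kg/m³.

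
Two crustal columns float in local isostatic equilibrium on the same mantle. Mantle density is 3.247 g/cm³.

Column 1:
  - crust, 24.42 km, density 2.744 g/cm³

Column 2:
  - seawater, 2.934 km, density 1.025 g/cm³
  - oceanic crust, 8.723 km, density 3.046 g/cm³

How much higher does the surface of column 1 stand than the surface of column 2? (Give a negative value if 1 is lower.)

For any compensation level in the mantle, the mantle terms cancel and isostasy reduces to e = (Σt_1 − Σt_2) − (Σ(ρt)_1 − Σ(ρt)_2) / ρ_m.
Σt_1 = 24.42 km; Σt_2 = 11.657 km; Σ(ρt)_1 = 67.00848; Σ(ρt)_2 = 29.577608 (in km·g/cm³).
e = (24.42 − 11.657) − (67.00848 − 29.577608) / 3.247 = 1.24 km.

1.24 km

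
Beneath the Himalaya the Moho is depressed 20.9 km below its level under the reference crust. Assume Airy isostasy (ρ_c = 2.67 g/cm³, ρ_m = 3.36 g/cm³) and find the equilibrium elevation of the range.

5.4 km

Equating mass per unit area of the two columns: ρ_c h = (ρ_m − ρ_c) r.
h = r (ρ_m − ρ_c) / ρ_c = 20.9 km × (3.36 − 2.67) / 2.67 = 5.4 km.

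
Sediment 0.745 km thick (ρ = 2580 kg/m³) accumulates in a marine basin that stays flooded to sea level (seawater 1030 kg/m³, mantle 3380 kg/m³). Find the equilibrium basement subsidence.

0.491 km

Submarine loading: the sediment displaces seawater, and the subsidence is in turn flooded, so s (ρ_m − ρ_w) = t (ρ_sed − ρ_w).
s = 0.745 km × (2580 − 1030) / (3380 − 1030) = 0.491 km.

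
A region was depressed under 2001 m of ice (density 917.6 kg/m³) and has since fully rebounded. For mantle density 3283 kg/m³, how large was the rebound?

Removing the load lets mantle flow back in; uplift u satisfies ρ_ice t = ρ_m u.
u = t ρ_ice/ρ_m = 2001 m × 917.6/3283 = 559 m.

559 m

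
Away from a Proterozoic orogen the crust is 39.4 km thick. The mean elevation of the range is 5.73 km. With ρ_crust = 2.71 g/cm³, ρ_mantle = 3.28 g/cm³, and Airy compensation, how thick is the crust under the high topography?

Root depth r = h ρ_c / (ρ_m − ρ_c) = 5.73 km × 2.71 / 0.57 = 27.24 km.
Total thickness = T + h + r = 39.4 km + 5.73 km + 27.24 km = 72.4 km.

72.4 km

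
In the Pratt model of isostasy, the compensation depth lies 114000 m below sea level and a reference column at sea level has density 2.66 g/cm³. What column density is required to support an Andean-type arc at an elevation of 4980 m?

Pratt balance: ρ_ref D = ρ (D + h).
ρ = ρ_ref D/(D + h) = 2.66 × 114000 m/(114000 m + 4980 m) = 2.55 g/cm³.

2.55 g/cm³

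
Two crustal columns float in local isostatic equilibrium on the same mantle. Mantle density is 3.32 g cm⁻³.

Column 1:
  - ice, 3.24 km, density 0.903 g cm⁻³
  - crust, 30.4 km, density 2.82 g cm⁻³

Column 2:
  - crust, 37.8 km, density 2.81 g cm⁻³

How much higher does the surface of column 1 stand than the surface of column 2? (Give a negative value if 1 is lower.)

1.13 km

For any compensation level in the mantle, the mantle terms cancel and isostasy reduces to e = (Σt_1 − Σt_2) − (Σ(ρt)_1 − Σ(ρt)_2) / ρ_m.
Σt_1 = 33.64 km; Σt_2 = 37.8 km; Σ(ρt)_1 = 88.65372; Σ(ρt)_2 = 106.218 (in km·g cm⁻³).
e = (33.64 − 37.8) − (88.65372 − 106.218) / 3.32 = 1.13 km.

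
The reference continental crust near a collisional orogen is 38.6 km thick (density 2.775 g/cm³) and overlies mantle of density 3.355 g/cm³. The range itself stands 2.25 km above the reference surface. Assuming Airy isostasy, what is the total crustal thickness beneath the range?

Root depth r = h ρ_c / (ρ_m − ρ_c) = 2.25 km × 2.775 / 0.58 = 10.77 km.
Total thickness = T + h + r = 38.6 km + 2.25 km + 10.77 km = 51.6 km.

51.6 km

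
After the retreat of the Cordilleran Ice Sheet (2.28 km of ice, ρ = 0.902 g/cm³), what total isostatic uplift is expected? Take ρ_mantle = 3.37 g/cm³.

0.61 km

Removing the load lets mantle flow back in; uplift u satisfies ρ_ice t = ρ_m u.
u = t ρ_ice/ρ_m = 2.28 km × 0.902/3.37 = 0.61 km.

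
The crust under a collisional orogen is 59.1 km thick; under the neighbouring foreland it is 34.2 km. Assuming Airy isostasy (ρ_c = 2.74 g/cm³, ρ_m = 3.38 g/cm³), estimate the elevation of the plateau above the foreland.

4.71 km

Excess crust Δ = 59.1 km − 34.2 km = 24.9 km, split between elevation h and root r with h + r = Δ.
Airy balance ρ_c h = (ρ_m − ρ_c) r gives r = h ρ_c/(ρ_m − ρ_c), so h (1 + ρ_c/(ρ_m − ρ_c)) = Δ, i.e. h = Δ (ρ_m − ρ_c)/ρ_m.
h = 24.9 km × 0.64/3.38 = 4.71 km.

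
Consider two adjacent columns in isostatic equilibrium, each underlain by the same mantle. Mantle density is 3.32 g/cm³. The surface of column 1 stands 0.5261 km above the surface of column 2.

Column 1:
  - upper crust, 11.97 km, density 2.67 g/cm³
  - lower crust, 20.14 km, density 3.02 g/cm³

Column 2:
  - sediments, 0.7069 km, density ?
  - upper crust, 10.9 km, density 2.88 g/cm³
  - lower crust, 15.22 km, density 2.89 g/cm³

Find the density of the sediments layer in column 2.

2.28 g/cm³

Take the compensation level at the base of the deeper column (depth z_c below the surface of column 1) and equate Σ ρ_i t_i down to z_c; mantle fills any gap and the z_c terms cancel.
Column 1: 11.97×2.67 + 20.14×3.02 + (z_c − 32.11)×3.32
Column 2: 0.5261×0 + 0.7069×ρ + 10.9×2.88 + 15.22×2.89 + (z_c − 0.5261 − 26.8269)×3.32
The z_c×3.32 term appears on both sides and cancels. Collect the known terms of each column as K = Σ(ρt)_known − 3.32 × (depth of known layers): K_1 = 92.7827 − 3.32×32.11 = −13.8225; K_2 = 75.3778 − 3.32×(0.5261 + 26.8269) = −15.43416.
Balance: K_1 = K_2 + 0.7069×ρ, so ρ = (K_1 − K_2)/0.7069 = 1.61166/0.7069 = 2.28 g/cm³.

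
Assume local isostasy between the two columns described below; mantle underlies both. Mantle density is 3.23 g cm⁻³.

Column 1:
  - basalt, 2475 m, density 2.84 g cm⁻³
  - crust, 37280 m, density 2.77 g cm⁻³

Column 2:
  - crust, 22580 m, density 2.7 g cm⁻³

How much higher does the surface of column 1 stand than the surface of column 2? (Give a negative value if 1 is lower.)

1900 m

For any compensation level in the mantle, the mantle terms cancel and isostasy reduces to e = (Σt_1 − Σt_2) − (Σ(ρt)_1 − Σ(ρt)_2) / ρ_m.
Σt_1 = 39755 m; Σt_2 = 22580 m; Σ(ρt)_1 = 110294.6; Σ(ρt)_2 = 60966 (in m·g cm⁻³).
e = (39755 − 22580) − (110294.6 − 60966) / 3.23 = 1900 m.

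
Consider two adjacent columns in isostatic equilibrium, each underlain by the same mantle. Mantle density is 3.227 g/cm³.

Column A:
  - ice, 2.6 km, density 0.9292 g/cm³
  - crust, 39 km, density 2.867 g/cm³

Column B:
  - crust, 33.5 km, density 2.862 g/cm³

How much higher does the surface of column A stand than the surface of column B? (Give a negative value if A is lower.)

For any compensation level in the mantle, the mantle terms cancel and isostasy reduces to e = (Σt_A − Σt_B) − (Σ(ρt)_A − Σ(ρt)_B) / ρ_m.
Σt_A = 41.6 km; Σt_B = 33.5 km; Σ(ρt)_A = 114.22892; Σ(ρt)_B = 95.877 (in km·g/cm³).
e = (41.6 − 33.5) − (114.22892 − 95.877) / 3.227 = 2.41 km.

2.41 km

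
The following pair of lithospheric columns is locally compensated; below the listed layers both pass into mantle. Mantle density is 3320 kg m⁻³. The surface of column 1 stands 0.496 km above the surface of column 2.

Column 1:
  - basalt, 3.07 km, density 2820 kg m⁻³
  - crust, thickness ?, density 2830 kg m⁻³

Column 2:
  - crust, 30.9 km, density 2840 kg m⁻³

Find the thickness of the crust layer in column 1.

Take the compensation level at the base of the deeper column (depth z_c below the surface of column 1) and equate Σ ρ_i t_i down to z_c; mantle fills any gap and the z_c terms cancel.
Column 1: 3.07×2820 + x×2830 + (z_c − 3.07 − x)×3320
Column 2: 0.496×0 + 30.9×2840 + (z_c − 0.496 − 30.9)×3320
The z_c×3320 term appears on both sides and cancels. Collect the known terms of each column as K = Σ(ρt)_known − 3320 × (depth of known layers): K_1 = 8657.4 − 3320×3.07 = −1535; K_2 = 87756 − 3320×(0.496 + 30.9) = −16478.72.
Balance: K_1 − x×(3320 − 2830) = K_2, so x = (K_1 − K_2)/(3320 − 2830) = 14943.7/490 = 30.5 km.

30.5 km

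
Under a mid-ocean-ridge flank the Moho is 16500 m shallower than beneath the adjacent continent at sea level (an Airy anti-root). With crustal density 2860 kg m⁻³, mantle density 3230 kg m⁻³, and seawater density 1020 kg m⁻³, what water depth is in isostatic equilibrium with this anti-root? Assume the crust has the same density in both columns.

Replacing a thickness d of crust by seawater at the top must be balanced by replacing crust with mantle at the base: d (ρ_c − ρ_w) = a (ρ_m − ρ_c).
d = a (ρ_m − ρ_c)/(ρ_c − ρ_w) = 16500 m × 370/1840 = 3320 m.

3320 m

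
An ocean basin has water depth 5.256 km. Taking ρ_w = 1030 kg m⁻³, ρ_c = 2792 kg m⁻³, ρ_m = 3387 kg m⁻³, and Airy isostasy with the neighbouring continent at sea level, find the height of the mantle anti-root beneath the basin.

15.6 km

For local isostatic compensation: replacing crust with seawater at the top is compensated by replacing crust with mantle at the base: d (ρ_c − ρ_w) = a (ρ_m − ρ_c).
a = d (ρ_c − ρ_w)/(ρ_m − ρ_c) = 5.256 km × 1762/595 = 15.6 km.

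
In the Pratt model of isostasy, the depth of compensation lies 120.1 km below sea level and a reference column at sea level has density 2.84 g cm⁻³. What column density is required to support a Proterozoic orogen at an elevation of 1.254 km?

2.81 g cm⁻³

Pratt balance: ρ_ref D = ρ (D + h).
ρ = ρ_ref D/(D + h) = 2.84 × 120.1 km/(120.1 km + 1.254 km) = 2.81 g cm⁻³.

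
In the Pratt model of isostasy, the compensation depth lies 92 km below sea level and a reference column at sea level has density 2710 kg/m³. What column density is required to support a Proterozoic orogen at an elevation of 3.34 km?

2620 kg/m³

Pratt balance: ρ_ref D = ρ (D + h).
ρ = ρ_ref D/(D + h) = 2710 × 92 km/(92 km + 3.34 km) = 2620 kg/m³.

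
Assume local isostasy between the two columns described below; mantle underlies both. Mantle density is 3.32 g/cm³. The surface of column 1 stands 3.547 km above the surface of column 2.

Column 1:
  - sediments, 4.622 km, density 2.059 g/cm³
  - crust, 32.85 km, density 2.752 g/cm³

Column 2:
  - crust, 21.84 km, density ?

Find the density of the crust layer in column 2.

Take the compensation level at the base of the deeper column (depth z_c below the surface of column 1) and equate Σ ρ_i t_i down to z_c; mantle fills any gap and the z_c terms cancel.
Column 1: 4.622×2.059 + 32.85×2.752 + (z_c − 37.472)×3.32
Column 2: 3.547×0 + 21.84×ρ + (z_c − 3.547 − 21.84)×3.32
The z_c×3.32 term appears on both sides and cancels. Collect the known terms of each column as K = Σ(ρt)_known − 3.32 × (depth of known layers): K_1 = 99.919898 − 3.32×37.472 = −24.487142; K_2 = 0 − 3.32×(3.547 + 21.84) = −84.28484.
Balance: K_1 = K_2 + 21.84×ρ, so ρ = (K_1 − K_2)/21.84 = 59.7977/21.84 = 2.74 g/cm³.

2.74 g/cm³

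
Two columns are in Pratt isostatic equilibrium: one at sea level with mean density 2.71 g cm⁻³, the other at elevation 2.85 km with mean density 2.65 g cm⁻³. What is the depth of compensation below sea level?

ρ_ref D = ρ (D + h) → D (ρ_ref − ρ) = ρ h.
D = ρ h/(ρ_ref − ρ) = 2.65 × 2.85 km/(2.71 − 2.65) = 126 km.

126 km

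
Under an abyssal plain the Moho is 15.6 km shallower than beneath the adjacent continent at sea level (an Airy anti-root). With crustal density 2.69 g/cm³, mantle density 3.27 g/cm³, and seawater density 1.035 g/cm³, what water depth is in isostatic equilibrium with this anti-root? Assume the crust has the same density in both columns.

5.47 km

Replacing a thickness d of crust by seawater at the top must be balanced by replacing crust with mantle at the base: d (ρ_c − ρ_w) = a (ρ_m − ρ_c).
d = a (ρ_m − ρ_c)/(ρ_c − ρ_w) = 15.6 km × 0.58/1.655 = 5.47 km.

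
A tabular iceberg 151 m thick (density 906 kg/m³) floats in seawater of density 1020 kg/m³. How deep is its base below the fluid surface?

134 m

Draft d = t ρ_obj/ρ_fluid = 151 m × 906/1020 = 134 m.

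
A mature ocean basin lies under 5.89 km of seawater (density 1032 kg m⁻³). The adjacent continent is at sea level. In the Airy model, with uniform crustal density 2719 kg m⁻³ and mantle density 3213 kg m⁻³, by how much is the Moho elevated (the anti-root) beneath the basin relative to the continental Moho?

Isostatic balance requires: replacing crust with seawater at the top is compensated by replacing crust with mantle at the base: d (ρ_c − ρ_w) = a (ρ_m − ρ_c).
a = d (ρ_c − ρ_w)/(ρ_m − ρ_c) = 5.89 km × 1687/494 = 20.1 km.

20.1 km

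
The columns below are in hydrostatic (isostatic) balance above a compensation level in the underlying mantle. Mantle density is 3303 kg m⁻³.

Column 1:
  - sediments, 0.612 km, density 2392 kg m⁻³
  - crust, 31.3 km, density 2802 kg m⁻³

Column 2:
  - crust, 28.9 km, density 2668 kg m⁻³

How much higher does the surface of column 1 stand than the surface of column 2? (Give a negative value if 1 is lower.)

For any compensation level in the mantle, the mantle terms cancel and isostasy reduces to e = (Σt_1 − Σt_2) − (Σ(ρt)_1 − Σ(ρt)_2) / ρ_m.
Σt_1 = 31.912 km; Σt_2 = 28.9 km; Σ(ρt)_1 = 89166.504; Σ(ρt)_2 = 77105.2 (in km·kg m⁻³).
e = (31.912 − 28.9) − (89166.504 − 77105.2) / 3303 = −0.64 km.

−0.64 km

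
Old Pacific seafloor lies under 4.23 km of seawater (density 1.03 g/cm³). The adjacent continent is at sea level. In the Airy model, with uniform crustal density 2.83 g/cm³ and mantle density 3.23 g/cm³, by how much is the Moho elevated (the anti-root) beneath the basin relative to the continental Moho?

Balancing pressure at the compensation depth: replacing crust with seawater at the top is compensated by replacing crust with mantle at the base: d (ρ_c − ρ_w) = a (ρ_m − ρ_c).
a = d (ρ_c − ρ_w)/(ρ_m − ρ_c) = 4.23 km × 1.8/0.4 = 19 km.

19 km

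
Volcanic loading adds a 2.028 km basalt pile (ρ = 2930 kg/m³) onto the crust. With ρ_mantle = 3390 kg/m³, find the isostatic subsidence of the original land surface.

Subaerial loading: s = t ρ_load / ρ_m.
s = 2.028 km × 2930/3390 = 1.75 km.

1.75 km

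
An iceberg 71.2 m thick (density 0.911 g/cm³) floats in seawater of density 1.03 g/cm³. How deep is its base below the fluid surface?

Draft d = t ρ_obj/ρ_fluid = 71.2 m × 0.911/1.03 = 63 m.

63 m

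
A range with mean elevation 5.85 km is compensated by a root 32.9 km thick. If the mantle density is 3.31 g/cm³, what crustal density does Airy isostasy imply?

ρ_c h = (ρ_m − ρ_c) r → ρ_c (h + r) = ρ_m r → ρ_c = ρ_m r / (h + r).
ρ_c = 3.31 × 32.9 km / (5.85 km + 32.9 km) = 2.81 g/cm³.

2.81 g/cm³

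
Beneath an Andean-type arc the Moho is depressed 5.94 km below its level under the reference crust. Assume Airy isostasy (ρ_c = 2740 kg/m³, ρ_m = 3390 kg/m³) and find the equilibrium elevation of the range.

Balancing pressure at the compensation depth: ρ_c h = (ρ_m − ρ_c) r.
h = r (ρ_m − ρ_c) / ρ_c = 5.94 km × (3390 − 2740) / 2740 = 1.41 km.

1.41 km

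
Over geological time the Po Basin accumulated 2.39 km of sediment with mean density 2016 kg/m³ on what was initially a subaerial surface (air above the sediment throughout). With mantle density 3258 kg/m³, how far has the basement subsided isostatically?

1.48 km

Subaerial load: s = t ρ_sed / ρ_m = 2.39 km × 2016/3258 = 1.48 km.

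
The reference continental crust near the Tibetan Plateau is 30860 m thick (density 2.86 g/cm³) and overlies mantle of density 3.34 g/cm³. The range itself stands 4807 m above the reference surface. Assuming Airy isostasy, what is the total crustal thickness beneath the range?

64300 m

Root depth r = h ρ_c / (ρ_m − ρ_c) = 4807 m × 2.86 / 0.48 = 28640 m.
Total thickness = T + h + r = 30860 m + 4807 m + 28640 m = 64300 m.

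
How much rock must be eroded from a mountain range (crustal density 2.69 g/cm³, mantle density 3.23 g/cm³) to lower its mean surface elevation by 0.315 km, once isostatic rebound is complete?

1.88 km

Net drop Δ = e − u = e − e ρ_c/ρ_m = e (ρ_m − ρ_c)/ρ_m.
e = Δ ρ_m/(ρ_m − ρ_c) = 0.315 km × 3.23/0.54 = 1.88 km.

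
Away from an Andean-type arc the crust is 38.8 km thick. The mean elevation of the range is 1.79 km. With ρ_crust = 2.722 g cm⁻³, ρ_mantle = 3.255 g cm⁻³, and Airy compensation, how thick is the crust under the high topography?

49.7 km

Root depth r = h ρ_c / (ρ_m − ρ_c) = 1.79 km × 2.722 / 0.533 = 9.141 km.
Total thickness = T + h + r = 38.8 km + 1.79 km + 9.141 km = 49.7 km.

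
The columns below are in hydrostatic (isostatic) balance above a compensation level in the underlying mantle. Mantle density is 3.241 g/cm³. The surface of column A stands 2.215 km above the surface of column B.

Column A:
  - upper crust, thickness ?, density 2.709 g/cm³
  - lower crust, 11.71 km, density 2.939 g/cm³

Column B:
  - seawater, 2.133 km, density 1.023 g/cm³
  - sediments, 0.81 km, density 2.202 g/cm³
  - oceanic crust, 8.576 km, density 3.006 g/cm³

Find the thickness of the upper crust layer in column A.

Take the compensation level at the base of the deeper column (depth z_c below the surface of column A) and equate Σ ρ_i t_i down to z_c; mantle fills any gap and the z_c terms cancel.
Column A: x×2.709 + 11.71×2.939 + (z_c − 11.71 − x)×3.241
Column B: 2.215×0 + 2.133×1.023 + 0.81×2.202 + 8.576×3.006 + (z_c − 2.215 − 11.519)×3.241
The z_c×3.241 term appears on both sides and cancels. Collect the known terms of each column as K = Σ(ρt)_known − 3.241 × (depth of known layers): K_A = 34.41569 − 3.241×11.71 = −3.53642; K_B = 29.745135 − 3.241×(2.215 + 11.519) = −14.766759.
Balance: K_A − x×(3.241 − 2.709) = K_B, so x = (K_A − K_B)/(3.241 − 2.709) = 11.2303/0.532 = 21.1 km.

21.1 km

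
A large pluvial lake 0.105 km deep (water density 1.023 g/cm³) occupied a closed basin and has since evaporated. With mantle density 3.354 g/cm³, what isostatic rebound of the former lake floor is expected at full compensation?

0.032 km

u = d ρ_w/ρ_m = 0.105 km × 1.023/3.354 = 0.032 km.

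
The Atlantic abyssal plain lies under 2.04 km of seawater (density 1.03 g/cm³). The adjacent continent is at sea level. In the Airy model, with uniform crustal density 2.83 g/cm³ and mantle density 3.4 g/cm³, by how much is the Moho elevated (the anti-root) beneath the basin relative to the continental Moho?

Equating mass per unit area of the two columns: replacing crust with seawater at the top is compensated by replacing crust with mantle at the base: d (ρ_c − ρ_w) = a (ρ_m − ρ_c).
a = d (ρ_c − ρ_w)/(ρ_m − ρ_c) = 2.04 km × 1.8/0.57 = 6.44 km.

6.44 km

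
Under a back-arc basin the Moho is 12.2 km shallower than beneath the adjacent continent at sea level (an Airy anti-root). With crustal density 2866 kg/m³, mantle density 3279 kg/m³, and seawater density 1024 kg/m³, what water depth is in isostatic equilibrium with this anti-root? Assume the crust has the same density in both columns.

Replacing a thickness d of crust by seawater at the top must be balanced by replacing crust with mantle at the base: d (ρ_c − ρ_w) = a (ρ_m − ρ_c).
d = a (ρ_m − ρ_c)/(ρ_c − ρ_w) = 12.2 km × 413/1842 = 2.74 km.

2.74 km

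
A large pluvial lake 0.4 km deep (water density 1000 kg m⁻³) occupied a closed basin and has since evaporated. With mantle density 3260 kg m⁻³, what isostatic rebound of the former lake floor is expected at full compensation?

0.123 km

u = d ρ_w/ρ_m = 0.4 km × 1000/3260 = 0.123 km.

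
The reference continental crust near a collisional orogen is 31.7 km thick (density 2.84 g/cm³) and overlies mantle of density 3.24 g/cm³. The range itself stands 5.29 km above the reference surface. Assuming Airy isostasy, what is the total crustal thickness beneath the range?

74.5 km

Root depth r = h ρ_c / (ρ_m − ρ_c) = 5.29 km × 2.84 / 0.4 = 37.56 km.
Total thickness = T + h + r = 31.7 km + 5.29 km + 37.56 km = 74.5 km.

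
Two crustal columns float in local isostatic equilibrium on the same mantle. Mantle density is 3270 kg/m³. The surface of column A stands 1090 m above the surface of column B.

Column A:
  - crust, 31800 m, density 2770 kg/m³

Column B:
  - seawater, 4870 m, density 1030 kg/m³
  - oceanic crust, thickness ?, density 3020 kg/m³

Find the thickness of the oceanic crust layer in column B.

5710 m

Take the compensation level at the base of the deeper column (depth z_c below the surface of column A) and equate Σ ρ_i t_i down to z_c; mantle fills any gap and the z_c terms cancel.
Column A: 31800×2770 + (z_c − 31800)×3270
Column B: 1090×0 + 4870×1030 + x×3020 + (z_c − 1090 − 4870 − x)×3270
The z_c×3270 term appears on both sides and cancels. Collect the known terms of each column as K = Σ(ρt)_known − 3270 × (depth of known layers): K_A = 88086000 − 3270×31800 = −15900000; K_B = 5016100 − 3270×(1090 + 4870) = −14473100.
Balance: K_A = K_B − x×(3270 − 3020), so x = (K_B − K_A)/(3270 − 3020) = 1426900/250 = 5710 m.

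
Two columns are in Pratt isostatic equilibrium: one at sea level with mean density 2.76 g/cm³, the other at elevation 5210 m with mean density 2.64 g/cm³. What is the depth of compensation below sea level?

115000 m

ρ_ref D = ρ (D + h) → D (ρ_ref − ρ) = ρ h.
D = ρ h/(ρ_ref − ρ) = 2.64 × 5210 m/(2.76 − 2.64) = 115000 m.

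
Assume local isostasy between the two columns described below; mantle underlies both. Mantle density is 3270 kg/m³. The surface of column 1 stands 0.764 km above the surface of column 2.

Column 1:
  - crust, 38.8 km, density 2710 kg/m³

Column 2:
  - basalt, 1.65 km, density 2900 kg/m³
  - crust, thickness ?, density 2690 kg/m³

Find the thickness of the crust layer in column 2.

32.1 km

Take the compensation level at the base of the deeper column (depth z_c below the surface of column 1) and equate Σ ρ_i t_i down to z_c; mantle fills any gap and the z_c terms cancel.
Column 1: 38.8×2710 + (z_c − 38.8)×3270
Column 2: 0.764×0 + 1.65×2900 + x×2690 + (z_c − 0.764 − 1.65 − x)×3270
The z_c×3270 term appears on both sides and cancels. Collect the known terms of each column as K = Σ(ρt)_known − 3270 × (depth of known layers): K_1 = 105148 − 3270×38.8 = −21728; K_2 = 4785 − 3270×(0.764 + 1.65) = −3108.78.
Balance: K_1 = K_2 − x×(3270 − 2690), so x = (K_2 − K_1)/(3270 − 2690) = 18619.2/580 = 32.1 km.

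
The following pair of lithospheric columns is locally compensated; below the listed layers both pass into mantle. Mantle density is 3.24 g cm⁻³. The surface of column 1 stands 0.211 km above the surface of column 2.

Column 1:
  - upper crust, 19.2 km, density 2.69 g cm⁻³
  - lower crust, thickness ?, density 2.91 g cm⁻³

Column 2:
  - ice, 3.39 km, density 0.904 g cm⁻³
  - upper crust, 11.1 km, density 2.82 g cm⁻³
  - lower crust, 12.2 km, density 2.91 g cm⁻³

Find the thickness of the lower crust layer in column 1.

20.4 km

Take the compensation level at the base of the deeper column (depth z_c below the surface of column 1) and equate Σ ρ_i t_i down to z_c; mantle fills any gap and the z_c terms cancel.
Column 1: 19.2×2.69 + x×2.91 + (z_c − 19.2 − x)×3.24
Column 2: 0.211×0 + 3.39×0.904 + 11.1×2.82 + 12.2×2.91 + (z_c − 0.211 − 26.69)×3.24
The z_c×3.24 term appears on both sides and cancels. Collect the known terms of each column as K = Σ(ρt)_known − 3.24 × (depth of known layers): K_1 = 51.648 − 3.24×19.2 = −10.56; K_2 = 69.86856 − 3.24×(0.211 + 26.69) = −17.29068.
Balance: K_1 − x×(3.24 − 2.91) = K_2, so x = (K_1 − K_2)/(3.24 − 2.91) = 6.73068/0.33 = 20.4 km.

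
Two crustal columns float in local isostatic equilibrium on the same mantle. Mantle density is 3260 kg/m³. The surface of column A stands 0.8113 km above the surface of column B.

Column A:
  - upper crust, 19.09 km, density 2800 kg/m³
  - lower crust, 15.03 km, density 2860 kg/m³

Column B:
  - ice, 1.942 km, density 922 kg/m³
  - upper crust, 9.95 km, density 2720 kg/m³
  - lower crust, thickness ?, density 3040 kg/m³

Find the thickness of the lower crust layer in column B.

10.2 km

Take the compensation level at the base of the deeper column (depth z_c below the surface of column A) and equate Σ ρ_i t_i down to z_c; mantle fills any gap and the z_c terms cancel.
Column A: 19.09×2800 + 15.03×2860 + (z_c − 34.12)×3260
Column B: 0.8113×0 + 1.942×922 + 9.95×2720 + x×3040 + (z_c − 0.8113 − 11.892 − x)×3260
The z_c×3260 term appears on both sides and cancels. Collect the known terms of each column as K = Σ(ρt)_known − 3260 × (depth of known layers): K_A = 96437.8 − 3260×34.12 = −14793.4; K_B = 28854.524 − 3260×(0.8113 + 11.892) = −12558.234.
Balance: K_A = K_B − x×(3260 − 3040), so x = (K_B − K_A)/(3260 − 3040) = 2235.17/220 = 10.2 km.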